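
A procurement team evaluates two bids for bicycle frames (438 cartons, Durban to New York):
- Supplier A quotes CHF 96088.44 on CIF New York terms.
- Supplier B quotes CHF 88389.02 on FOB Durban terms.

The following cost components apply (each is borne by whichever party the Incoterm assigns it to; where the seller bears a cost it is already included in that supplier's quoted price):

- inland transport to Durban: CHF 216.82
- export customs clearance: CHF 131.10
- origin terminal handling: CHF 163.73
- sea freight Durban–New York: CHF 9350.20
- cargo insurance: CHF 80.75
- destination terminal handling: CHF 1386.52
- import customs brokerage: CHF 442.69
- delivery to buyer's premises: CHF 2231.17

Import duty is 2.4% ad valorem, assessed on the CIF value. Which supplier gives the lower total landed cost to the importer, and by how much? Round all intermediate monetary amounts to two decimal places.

Supplier A (CIF):
The CIF price already equals the CIF value: 96088.44
Import duty = 96088.44 × 2.4% = 2306.12
Buyer bears (A): 1386.52 + 442.69 + 2231.17 = 4060.38
Landed cost (A) = invoice 96088.44 + 4060.38 + duty 2306.12 = 102454.94
Supplier B (FOB):
CIF value = FOB price + freight + insurance = 88389.02 + 9350.20 + 80.75 = 97819.97
Import duty = 97819.97 × 2.4% = 2347.68
Buyer bears (B): 9350.20 + 80.75 + 1386.52 + 442.69 + 2231.17 = 13491.33
Landed cost (B) = invoice 88389.02 + 13491.33 + duty 2347.68 = 104228.03
Difference = |102454.94 − 104228.03| = 1773.09

Supplier A is cheaper by CHF 1773.09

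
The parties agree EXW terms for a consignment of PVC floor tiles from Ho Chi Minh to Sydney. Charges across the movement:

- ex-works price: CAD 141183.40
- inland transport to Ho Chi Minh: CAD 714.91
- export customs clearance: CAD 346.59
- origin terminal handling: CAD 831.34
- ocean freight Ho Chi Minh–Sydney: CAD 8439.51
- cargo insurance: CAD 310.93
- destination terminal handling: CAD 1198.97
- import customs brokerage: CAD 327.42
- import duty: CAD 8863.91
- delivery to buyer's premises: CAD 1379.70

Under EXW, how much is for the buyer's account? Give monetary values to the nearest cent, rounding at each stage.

EXW: the seller makes goods available at their premises; the buyer bears all onward costs.
Seller's account: goods 141183.40 = 141183.40
Buyer's account: inland to port 714.91 + export clearance 346.59 + origin terminal 831.34 + freight 8439.51 + insurance 310.93 + destination terminal 1198.97 + brokerage 327.42 + duty 8863.91 + delivery 1379.70 = 22413.28

Buyer's account: CAD 22413.28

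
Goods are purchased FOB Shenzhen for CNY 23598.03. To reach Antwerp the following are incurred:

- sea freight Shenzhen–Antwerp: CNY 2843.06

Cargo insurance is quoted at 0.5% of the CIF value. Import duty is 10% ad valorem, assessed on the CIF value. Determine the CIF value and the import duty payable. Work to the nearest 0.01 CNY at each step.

Let C be the CIF value. C = FOB price + freight + 0.5% × C
C − 0.5% × C = 23598.03 + 2843.06
0.995 × C = 26441.09
C = 26441.09 / 0.995 = 26573.96
Insurance premium = 0.5% × 26573.96 = 132.87
Import duty = 26573.96 × 10% = 2657.40

CIF value: CNY 26573.96; import duty: CNY 2657.40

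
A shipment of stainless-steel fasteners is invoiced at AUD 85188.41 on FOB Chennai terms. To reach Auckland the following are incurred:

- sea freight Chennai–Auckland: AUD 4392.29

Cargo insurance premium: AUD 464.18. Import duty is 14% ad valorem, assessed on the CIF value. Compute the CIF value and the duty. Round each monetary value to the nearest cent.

CIF = FOB price + freight + insurance
CIF = 85188.41 + 4392.29 + 464.18 = 90044.88
Import duty = 90044.88 × 14% = 12606.28

CIF value: AUD 90044.88; import duty: AUD 12606.28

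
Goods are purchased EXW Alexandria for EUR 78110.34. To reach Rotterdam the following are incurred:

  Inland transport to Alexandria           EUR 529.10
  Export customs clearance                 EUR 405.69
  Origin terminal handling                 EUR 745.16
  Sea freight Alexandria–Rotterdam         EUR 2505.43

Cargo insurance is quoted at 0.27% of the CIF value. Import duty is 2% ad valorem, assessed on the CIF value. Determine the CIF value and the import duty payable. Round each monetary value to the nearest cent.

Let C be the CIF value. C = EXW price + pre-shipment costs + freight + 0.27% × C
C − 0.27% × C = 78110.34 + 529.10 + 405.69 + 745.16 + 2505.43
0.9973 × C = 82295.72
C = 82295.72 / 0.9973 = 82518.52
Insurance premium = 0.27% × 82518.52 = 222.80
Import duty = 82518.52 × 2% = 1650.37

CIF value: EUR 82518.52; import duty: EUR 1650.37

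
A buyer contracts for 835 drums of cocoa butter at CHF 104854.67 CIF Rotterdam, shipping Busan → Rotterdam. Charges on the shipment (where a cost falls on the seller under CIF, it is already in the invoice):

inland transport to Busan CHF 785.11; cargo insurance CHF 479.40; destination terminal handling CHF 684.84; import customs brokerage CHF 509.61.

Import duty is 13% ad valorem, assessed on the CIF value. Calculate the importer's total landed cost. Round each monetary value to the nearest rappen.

Total landed cost: CHF 119680.23

CIF: the seller pays costs through ocean freight and marine insurance to the destination port.
Already in the invoice (seller's account under CIF): inland to port, insurance — exclude.
The CIF price already equals the CIF value: 104854.67
Import duty = 104854.67 × 13% = 13631.11
Buyer bears: destination terminal 684.84 + brokerage 509.61 + duty 13631.11 = 14825.56
Landed cost = invoice 104854.67 + 14825.56 = 119680.23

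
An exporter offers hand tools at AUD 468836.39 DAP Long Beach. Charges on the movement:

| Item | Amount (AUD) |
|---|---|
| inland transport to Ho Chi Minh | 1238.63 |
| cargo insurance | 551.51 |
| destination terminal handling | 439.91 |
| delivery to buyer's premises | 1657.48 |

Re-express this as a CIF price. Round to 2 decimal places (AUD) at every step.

Not relevant to the conversion: insurance, inland to port — on the seller under both DAP and CIF; already in the DAP price and stays in the CIF price.
From DAP to CIF, the seller no longer bears: destination terminal, delivery.
CIF price = 468836.39 − 439.91 − 1657.48 = 466739.00

CIF price: AUD 466739.00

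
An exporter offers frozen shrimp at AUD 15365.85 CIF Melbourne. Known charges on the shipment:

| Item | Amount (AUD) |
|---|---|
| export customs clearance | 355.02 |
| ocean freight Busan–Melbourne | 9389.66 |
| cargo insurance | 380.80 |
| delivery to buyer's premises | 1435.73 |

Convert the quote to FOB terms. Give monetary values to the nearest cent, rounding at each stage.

Not relevant to the conversion: export clearance — on the seller under both CIF and FOB; already in the CIF price and stays in the FOB price. delivery — on the buyer under both terms; not part of either seller's price.
From CIF to FOB, the seller no longer bears: freight, insurance.
FOB price = 15365.85 − 9389.66 − 380.80 = 5595.39

FOB price: AUD 5595.39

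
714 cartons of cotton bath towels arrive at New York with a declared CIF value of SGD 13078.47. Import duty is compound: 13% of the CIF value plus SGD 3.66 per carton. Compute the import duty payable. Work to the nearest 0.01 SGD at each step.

Ad valorem component: 13078.47 × 13% = 1700.20
Specific component: 714 × 3.66 = 2613.24
Import duty = 1700.20 + 2613.24 = 4313.44

Import duty: SGD 4313.44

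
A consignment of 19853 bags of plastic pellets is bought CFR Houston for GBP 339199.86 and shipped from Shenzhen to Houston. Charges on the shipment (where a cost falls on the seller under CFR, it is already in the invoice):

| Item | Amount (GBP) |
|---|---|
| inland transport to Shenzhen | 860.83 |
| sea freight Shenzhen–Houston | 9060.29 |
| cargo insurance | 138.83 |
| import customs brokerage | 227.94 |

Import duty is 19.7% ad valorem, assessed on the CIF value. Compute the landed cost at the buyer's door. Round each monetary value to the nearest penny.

CFR: the seller pays costs through ocean freight to the destination port, but not insurance.
Already in the invoice (seller's account under CFR): inland to port, freight — exclude.
CIF value = CFR price + insurance = 339199.86 + 138.83 = 339338.69
Import duty = 339338.69 × 19.7% = 66849.72
Buyer bears: insurance 138.83 + brokerage 227.94 + duty 66849.72 = 67216.49
Landed cost = invoice 339199.86 + 67216.49 = 406416.35

Total landed cost: GBP 406416.35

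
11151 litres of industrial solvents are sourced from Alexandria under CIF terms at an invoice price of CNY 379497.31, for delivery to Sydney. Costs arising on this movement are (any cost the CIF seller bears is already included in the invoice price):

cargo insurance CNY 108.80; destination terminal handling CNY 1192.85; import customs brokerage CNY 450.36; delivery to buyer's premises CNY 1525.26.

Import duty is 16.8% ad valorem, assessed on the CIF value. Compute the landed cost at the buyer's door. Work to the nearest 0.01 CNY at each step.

CIF: the seller pays costs through ocean freight and marine insurance to the destination port.
Already in the invoice (seller's account under CIF): insurance — exclude.
The CIF price already equals the CIF value: 379497.31
Import duty = 379497.31 × 16.8% = 63755.55
Buyer bears: destination terminal 1192.85 + brokerage 450.36 + delivery 1525.26 + duty 63755.55 = 66924.02
Landed cost = invoice 379497.31 + 66924.02 = 446421.33

Total landed cost: CNY 446421.33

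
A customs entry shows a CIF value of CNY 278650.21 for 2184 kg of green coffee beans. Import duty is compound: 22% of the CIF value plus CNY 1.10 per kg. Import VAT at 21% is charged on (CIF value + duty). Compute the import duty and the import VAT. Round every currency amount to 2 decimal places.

Ad valorem component: 278650.21 × 22% = 61303.05
Specific component: 2184 × 1.10 = 2402.40
Import duty = 61303.05 + 2402.40 = 63705.45
VAT base = CIF + duty = 278650.21 + 63705.45 = 342355.66
Import VAT = 342355.66 × 21% = 71894.69

Import duty: CNY 63705.45; import VAT: CNY 71894.69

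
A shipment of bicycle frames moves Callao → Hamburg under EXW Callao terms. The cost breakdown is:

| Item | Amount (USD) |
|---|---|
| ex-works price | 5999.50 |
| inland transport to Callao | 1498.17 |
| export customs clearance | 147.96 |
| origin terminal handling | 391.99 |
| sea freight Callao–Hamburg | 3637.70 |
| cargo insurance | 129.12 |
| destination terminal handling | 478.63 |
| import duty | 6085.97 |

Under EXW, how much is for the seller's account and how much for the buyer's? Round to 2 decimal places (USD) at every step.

EXW: the seller makes goods available at their premises; the buyer bears all onward costs.
Seller's account: goods 5999.50 = 5999.50
Buyer's account: inland to port 1498.17 + export clearance 147.96 + origin terminal 391.99 + freight 3637.70 + insurance 129.12 + destination terminal 478.63 + duty 6085.97 = 12369.54

Seller: USD 5999.50; buyer: USD 12369.54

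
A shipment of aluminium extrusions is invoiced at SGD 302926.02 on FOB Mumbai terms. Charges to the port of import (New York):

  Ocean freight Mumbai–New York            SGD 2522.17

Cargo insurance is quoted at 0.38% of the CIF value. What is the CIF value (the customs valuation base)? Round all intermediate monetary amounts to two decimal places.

Let C be the CIF value. C = FOB price + freight + 0.38% × C
C − 0.38% × C = 302926.02 + 2522.17
0.9962 × C = 305448.19
C = 305448.19 / 0.9962 = 306613.32
Insurance premium = 0.38% × 306613.32 = 1165.13

CIF value: SGD 306613.32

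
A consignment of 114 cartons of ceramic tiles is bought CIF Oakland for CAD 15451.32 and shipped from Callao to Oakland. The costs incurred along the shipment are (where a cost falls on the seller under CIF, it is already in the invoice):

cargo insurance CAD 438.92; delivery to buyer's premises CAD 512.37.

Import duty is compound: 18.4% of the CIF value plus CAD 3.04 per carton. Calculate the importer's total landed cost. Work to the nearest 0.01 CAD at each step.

CIF: the seller pays costs through ocean freight and marine insurance to the destination port.
Already in the invoice (seller's account under CIF): insurance — exclude.
The CIF price already equals the CIF value: 15451.32
Ad valorem component: 15451.32 × 18.4% = 2843.04
Specific component: 114 × 3.04 = 346.56
Import duty = 2843.04 + 346.56 = 3189.60
Buyer bears: delivery 512.37 + duty 3189.60 = 3701.97
Landed cost = invoice 15451.32 + 3701.97 = 19153.29

Total landed cost: CAD 19153.29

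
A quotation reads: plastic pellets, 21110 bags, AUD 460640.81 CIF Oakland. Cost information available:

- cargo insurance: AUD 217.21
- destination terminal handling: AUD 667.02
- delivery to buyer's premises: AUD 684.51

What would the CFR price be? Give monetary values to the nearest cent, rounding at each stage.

Not relevant to the conversion: delivery, destination terminal — on the buyer under both terms; not part of either seller's price.
From CIF to CFR, the seller no longer bears: insurance.
CFR price = 460640.81 − 217.21 = 460423.60

CFR price: AUD 460423.60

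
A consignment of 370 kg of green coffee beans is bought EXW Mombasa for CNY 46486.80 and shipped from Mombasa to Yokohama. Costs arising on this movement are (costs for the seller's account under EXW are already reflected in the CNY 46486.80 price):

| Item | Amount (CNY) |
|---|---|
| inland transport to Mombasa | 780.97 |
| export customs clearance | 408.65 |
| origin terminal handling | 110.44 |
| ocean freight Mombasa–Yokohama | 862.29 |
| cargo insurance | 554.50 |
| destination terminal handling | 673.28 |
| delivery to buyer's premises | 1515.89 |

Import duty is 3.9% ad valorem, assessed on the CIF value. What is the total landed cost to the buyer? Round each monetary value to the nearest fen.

Total landed cost: CNY 53311.76

EXW: the seller makes goods available at their premises; the buyer bears all onward costs.
CIF value = EXW price + inland to port + export clearance + origin terminal + freight + insurance = 46486.80 + 780.97 + 408.65 + 110.44 + 862.29 + 554.50 = 49203.65
Import duty = 49203.65 × 3.9% = 1918.94
Buyer bears: inland to port 780.97 + export clearance 408.65 + origin terminal 110.44 + freight 862.29 + insurance 554.50 + destination terminal 673.28 + delivery 1515.89 + duty 1918.94 = 6824.96
Landed cost = invoice 46486.80 + 6824.96 = 53311.76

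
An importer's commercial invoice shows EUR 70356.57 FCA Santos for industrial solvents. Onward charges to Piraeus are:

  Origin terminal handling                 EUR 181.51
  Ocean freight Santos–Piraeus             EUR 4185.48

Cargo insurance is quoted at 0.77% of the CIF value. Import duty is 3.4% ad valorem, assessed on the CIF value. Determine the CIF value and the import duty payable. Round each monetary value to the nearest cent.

CIF value: EUR 75303.40; import duty: EUR 2560.32

Let C be the CIF value. C = FCA price + pre-shipment costs + freight + 0.77% × C
C − 0.77% × C = 70356.57 + 181.51 + 4185.48
0.9923 × C = 74723.56
C = 74723.56 / 0.9923 = 75303.40
Insurance premium = 0.77% × 75303.40 = 579.84
Import duty = 75303.40 × 3.4% = 2560.32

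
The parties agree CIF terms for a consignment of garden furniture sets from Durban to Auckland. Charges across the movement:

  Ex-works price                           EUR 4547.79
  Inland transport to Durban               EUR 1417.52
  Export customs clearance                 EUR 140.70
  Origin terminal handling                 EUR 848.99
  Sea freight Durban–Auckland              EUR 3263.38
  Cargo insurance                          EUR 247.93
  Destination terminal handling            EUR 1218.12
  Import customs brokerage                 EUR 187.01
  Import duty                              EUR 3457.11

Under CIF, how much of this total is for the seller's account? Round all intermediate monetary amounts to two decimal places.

Seller's account: EUR 10466.31

CIF: the seller pays costs through ocean freight and marine insurance to the destination port.
Seller's account: goods 4547.79 + inland to port 1417.52 + export clearance 140.70 + origin terminal 848.99 + freight 3263.38 + insurance 247.93 = 10466.31
Buyer's account: destination terminal 1218.12 + brokerage 187.01 + duty 3457.11 = 4862.24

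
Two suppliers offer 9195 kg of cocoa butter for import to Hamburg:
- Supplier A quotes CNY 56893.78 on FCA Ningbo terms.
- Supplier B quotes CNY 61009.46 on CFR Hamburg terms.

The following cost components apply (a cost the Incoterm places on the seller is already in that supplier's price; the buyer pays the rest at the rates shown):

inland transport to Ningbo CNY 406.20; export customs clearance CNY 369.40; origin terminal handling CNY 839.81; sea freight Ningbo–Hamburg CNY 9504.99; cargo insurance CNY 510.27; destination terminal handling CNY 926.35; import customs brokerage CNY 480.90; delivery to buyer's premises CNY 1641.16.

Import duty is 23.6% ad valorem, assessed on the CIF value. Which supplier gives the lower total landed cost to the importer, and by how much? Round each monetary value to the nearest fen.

Supplier A (FCA):
CIF value = FCA price + origin terminal + freight + insurance = 56893.78 + 839.81 + 9504.99 + 510.27 = 67748.85
Import duty = 67748.85 × 23.6% = 15988.73
Buyer bears (A): 839.81 + 9504.99 + 510.27 + 926.35 + 480.90 + 1641.16 = 13903.48
Landed cost (A) = invoice 56893.78 + 13903.48 + duty 15988.73 = 86785.99
Supplier B (CFR):
CIF value = CFR price + insurance = 61009.46 + 510.27 = 61519.73
Import duty = 61519.73 × 23.6% = 14518.66
Buyer bears (B): 510.27 + 926.35 + 480.90 + 1641.16 = 3558.68
Landed cost (B) = invoice 61009.46 + 3558.68 + duty 14518.66 = 79086.80
Difference = |86785.99 − 79086.80| = 7699.19

Supplier B is cheaper by CNY 7699.19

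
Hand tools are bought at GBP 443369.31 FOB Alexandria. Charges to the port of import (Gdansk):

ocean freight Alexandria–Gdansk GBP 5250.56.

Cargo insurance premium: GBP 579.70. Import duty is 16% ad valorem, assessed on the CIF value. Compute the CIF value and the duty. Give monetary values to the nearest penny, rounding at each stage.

CIF value: GBP 449199.57; import duty: GBP 71871.93

CIF = FOB price + freight + insurance
CIF = 443369.31 + 5250.56 + 579.70 = 449199.57
Import duty = 449199.57 × 16% = 71871.93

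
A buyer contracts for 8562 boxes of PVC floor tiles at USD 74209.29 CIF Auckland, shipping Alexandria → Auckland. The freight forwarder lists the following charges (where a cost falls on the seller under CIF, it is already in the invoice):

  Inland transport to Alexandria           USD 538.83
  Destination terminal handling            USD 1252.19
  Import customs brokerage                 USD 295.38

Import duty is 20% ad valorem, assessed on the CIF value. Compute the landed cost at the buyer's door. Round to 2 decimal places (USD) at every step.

CIF: the seller pays costs through ocean freight and marine insurance to the destination port.
Already in the invoice (seller's account under CIF): inland to port — exclude.
The CIF price already equals the CIF value: 74209.29
Import duty = 74209.29 × 20% = 14841.86
Buyer bears: destination terminal 1252.19 + brokerage 295.38 + duty 14841.86 = 16389.43
Landed cost = invoice 74209.29 + 16389.43 = 90598.72

Total landed cost: USD 90598.72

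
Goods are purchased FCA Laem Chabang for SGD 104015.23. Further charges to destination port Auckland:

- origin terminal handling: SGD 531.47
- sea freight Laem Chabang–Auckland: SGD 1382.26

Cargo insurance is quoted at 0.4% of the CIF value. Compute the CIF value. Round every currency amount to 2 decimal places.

Let C be the CIF value. C = FCA price + pre-shipment costs + freight + 0.4% × C
C − 0.4% × C = 104015.23 + 531.47 + 1382.26
0.996 × C = 105928.96
C = 105928.96 / 0.996 = 106354.38
Insurance premium = 0.4% × 106354.38 = 425.42

CIF value: SGD 106354.38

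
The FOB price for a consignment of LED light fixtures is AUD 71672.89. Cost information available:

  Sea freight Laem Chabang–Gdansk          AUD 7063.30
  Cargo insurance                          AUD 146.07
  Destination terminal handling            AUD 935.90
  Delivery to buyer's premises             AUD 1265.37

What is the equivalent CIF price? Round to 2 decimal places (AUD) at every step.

Not relevant to the conversion: delivery, destination terminal — on the buyer under both terms; not part of either seller's price.
From FOB to CIF, the seller additionally bears: freight, insurance.
CIF price = 71672.89 + 7063.30 + 146.07 = 78882.26

CIF price: AUD 78882.26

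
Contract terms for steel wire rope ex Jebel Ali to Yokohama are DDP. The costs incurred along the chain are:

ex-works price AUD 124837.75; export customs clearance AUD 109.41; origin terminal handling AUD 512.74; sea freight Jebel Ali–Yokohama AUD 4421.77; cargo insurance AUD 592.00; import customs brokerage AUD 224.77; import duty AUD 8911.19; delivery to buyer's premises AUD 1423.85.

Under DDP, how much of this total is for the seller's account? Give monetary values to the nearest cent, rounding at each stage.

Seller's account: AUD 141033.48

DDP: the seller bears all costs including import duty.
Seller's account: goods 124837.75 + export clearance 109.41 + origin terminal 512.74 + freight 4421.77 + insurance 592.00 + brokerage 224.77 + duty 8911.19 + delivery 1423.85 = 141033.48
Buyer's account: 0.00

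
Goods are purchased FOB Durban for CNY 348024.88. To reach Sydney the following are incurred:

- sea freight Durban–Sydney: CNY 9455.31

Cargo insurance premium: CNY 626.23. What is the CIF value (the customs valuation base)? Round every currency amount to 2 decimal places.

CIF = FOB price + freight + insurance
CIF = 348024.88 + 9455.31 + 626.23 = 358106.42

CIF value: CNY 358106.42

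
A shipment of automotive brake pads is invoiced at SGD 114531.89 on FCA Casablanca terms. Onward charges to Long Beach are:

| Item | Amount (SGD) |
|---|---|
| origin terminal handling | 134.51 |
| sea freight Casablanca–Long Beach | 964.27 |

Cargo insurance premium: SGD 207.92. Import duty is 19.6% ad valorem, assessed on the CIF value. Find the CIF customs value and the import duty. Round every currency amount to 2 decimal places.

CIF = FCA price + pre-shipment costs + freight + insurance
CIF = 114531.89 + 134.51 + 964.27 + 207.92 = 115838.59
Import duty = 115838.59 × 19.6% = 22704.36

CIF value: SGD 115838.59; import duty: SGD 22704.36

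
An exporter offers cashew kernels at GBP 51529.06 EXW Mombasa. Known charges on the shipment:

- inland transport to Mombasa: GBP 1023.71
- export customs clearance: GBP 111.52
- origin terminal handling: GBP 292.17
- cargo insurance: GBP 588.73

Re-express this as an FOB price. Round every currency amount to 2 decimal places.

FOB price: GBP 52956.46

Not relevant to the conversion: insurance — on the buyer under both terms; not part of either seller's price.
From EXW to FOB, the seller additionally bears: inland to port, export clearance, origin terminal.
FOB price = 51529.06 + 1023.71 + 111.52 + 292.17 = 52956.46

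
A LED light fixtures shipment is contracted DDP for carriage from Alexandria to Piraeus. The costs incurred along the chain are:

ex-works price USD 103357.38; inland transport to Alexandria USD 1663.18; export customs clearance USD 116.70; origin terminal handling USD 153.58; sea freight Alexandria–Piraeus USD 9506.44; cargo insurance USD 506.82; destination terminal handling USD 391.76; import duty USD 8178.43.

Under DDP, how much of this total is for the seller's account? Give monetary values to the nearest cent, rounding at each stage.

DDP: the seller bears all costs including import duty.
Seller's account: goods 103357.38 + inland to port 1663.18 + export clearance 116.70 + origin terminal 153.58 + freight 9506.44 + insurance 506.82 + destination terminal 391.76 + duty 8178.43 = 123874.29
Buyer's account: 0.00

Seller's account: USD 123874.29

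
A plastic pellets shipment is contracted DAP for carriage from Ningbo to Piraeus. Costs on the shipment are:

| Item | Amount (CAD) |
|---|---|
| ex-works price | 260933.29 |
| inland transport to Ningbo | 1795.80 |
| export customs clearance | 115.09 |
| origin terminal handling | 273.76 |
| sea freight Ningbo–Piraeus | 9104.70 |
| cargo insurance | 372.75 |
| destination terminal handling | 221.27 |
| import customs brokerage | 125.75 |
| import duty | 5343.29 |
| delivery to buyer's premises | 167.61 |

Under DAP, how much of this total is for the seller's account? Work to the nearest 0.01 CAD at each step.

DAP: the seller bears all costs to the named destination except import duty and clearance.
Seller's account: goods 260933.29 + inland to port 1795.80 + export clearance 115.09 + origin terminal 273.76 + freight 9104.70 + insurance 372.75 + destination terminal 221.27 + delivery 167.61 = 272984.27
Buyer's account: brokerage 125.75 + duty 5343.29 = 5469.04

Seller's account: CAD 272984.27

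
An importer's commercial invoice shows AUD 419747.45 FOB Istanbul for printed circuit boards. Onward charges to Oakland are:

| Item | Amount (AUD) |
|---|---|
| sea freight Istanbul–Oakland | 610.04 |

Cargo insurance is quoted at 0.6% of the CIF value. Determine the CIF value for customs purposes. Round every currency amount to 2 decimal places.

CIF value: AUD 422894.86

Let C be the CIF value. C = FOB price + freight + 0.6% × C
C − 0.6% × C = 419747.45 + 610.04
0.994 × C = 420357.49
C = 420357.49 / 0.994 = 422894.86
Insurance premium = 0.6% × 422894.86 = 2537.37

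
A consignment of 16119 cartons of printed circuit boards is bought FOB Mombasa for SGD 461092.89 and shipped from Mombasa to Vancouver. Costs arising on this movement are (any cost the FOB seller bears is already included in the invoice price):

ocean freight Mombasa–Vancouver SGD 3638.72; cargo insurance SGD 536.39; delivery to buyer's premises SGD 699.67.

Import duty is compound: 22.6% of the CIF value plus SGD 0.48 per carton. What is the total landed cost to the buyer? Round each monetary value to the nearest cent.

Total landed cost: SGD 578855.36

FOB: the seller bears costs until goods are on board at the origin port; the buyer bears freight, insurance and all costs thereafter.
CIF value = FOB price + freight + insurance = 461092.89 + 3638.72 + 536.39 = 465268.00
Ad valorem component: 465268.00 × 22.6% = 105150.57
Specific component: 16119 × 0.48 = 7737.12
Import duty = 105150.57 + 7737.12 = 112887.69
Buyer bears: freight 3638.72 + insurance 536.39 + delivery 699.67 + duty 112887.69 = 117762.47
Landed cost = invoice 461092.89 + 117762.47 = 578855.36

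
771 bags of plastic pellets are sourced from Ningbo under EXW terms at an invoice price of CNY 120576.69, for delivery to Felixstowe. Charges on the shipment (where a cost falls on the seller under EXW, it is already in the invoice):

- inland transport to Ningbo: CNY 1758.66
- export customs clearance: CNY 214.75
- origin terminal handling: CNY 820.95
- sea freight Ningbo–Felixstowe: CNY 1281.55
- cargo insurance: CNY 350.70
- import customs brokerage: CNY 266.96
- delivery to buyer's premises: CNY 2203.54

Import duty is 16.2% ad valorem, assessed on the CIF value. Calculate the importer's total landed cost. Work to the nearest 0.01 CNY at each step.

Total landed cost: CNY 147724.33

EXW: the seller makes goods available at their premises; the buyer bears all onward costs.
CIF value = EXW price + inland to port + export clearance + origin terminal + freight + insurance = 120576.69 + 1758.66 + 214.75 + 820.95 + 1281.55 + 350.70 = 125003.30
Import duty = 125003.30 × 16.2% = 20250.53
Buyer bears: inland to port 1758.66 + export clearance 214.75 + origin terminal 820.95 + freight 1281.55 + insurance 350.70 + brokerage 266.96 + delivery 2203.54 + duty 20250.53 = 27147.64
Landed cost = invoice 120576.69 + 27147.64 = 147724.33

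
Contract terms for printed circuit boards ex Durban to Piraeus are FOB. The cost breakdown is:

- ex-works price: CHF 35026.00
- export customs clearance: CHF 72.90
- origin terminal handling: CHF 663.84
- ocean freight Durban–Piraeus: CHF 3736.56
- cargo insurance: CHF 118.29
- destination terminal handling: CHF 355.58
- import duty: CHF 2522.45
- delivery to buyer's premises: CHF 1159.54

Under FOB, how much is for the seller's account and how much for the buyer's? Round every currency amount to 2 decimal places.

Seller: CHF 35762.74; buyer: CHF 7892.42

FOB: the seller bears costs until goods are on board at the origin port; the buyer bears freight, insurance and all costs thereafter.
Seller's account: goods 35026.00 + export clearance 72.90 + origin terminal 663.84 = 35762.74
Buyer's account: freight 3736.56 + insurance 118.29 + destination terminal 355.58 + duty 2522.45 + delivery 1159.54 = 7892.42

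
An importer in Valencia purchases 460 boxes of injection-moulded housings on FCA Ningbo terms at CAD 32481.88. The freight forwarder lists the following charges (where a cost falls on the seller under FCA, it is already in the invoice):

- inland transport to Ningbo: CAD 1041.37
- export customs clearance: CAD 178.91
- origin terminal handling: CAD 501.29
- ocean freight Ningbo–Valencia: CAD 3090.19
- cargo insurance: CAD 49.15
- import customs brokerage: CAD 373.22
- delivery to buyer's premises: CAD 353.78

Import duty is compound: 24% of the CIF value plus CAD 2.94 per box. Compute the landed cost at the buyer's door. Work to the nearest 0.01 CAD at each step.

Total landed cost: CAD 46871.31

FCA: the seller delivers export-cleared goods to the carrier; the buyer bears costs from that point.
Already in the invoice (seller's account under FCA): inland to port, export clearance — exclude.
CIF value = FCA price + origin terminal + freight + insurance = 32481.88 + 501.29 + 3090.19 + 49.15 = 36122.51
Ad valorem component: 36122.51 × 24% = 8669.40
Specific component: 460 × 2.94 = 1352.40
Import duty = 8669.40 + 1352.40 = 10021.80
Buyer bears: origin terminal 501.29 + freight 3090.19 + insurance 49.15 + brokerage 373.22 + delivery 353.78 + duty 10021.80 = 14389.43
Landed cost = invoice 32481.88 + 14389.43 = 46871.31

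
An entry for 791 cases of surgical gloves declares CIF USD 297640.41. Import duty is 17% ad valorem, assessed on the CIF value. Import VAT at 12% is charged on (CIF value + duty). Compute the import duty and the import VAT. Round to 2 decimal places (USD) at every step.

Import duty = 297640.41 × 17% = 50598.87
VAT base = CIF + duty = 297640.41 + 50598.87 = 348239.28
Import VAT = 348239.28 × 12% = 41788.71

Import duty: USD 50598.87; import VAT: USD 41788.71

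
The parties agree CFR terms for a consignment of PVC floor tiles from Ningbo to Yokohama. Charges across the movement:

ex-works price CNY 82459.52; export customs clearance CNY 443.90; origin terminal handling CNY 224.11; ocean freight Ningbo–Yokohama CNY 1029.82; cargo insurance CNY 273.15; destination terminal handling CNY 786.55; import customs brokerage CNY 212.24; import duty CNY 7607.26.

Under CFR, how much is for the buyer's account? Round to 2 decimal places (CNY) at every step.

CFR: the seller pays costs through ocean freight to the destination port, but not insurance.
Seller's account: goods 82459.52 + export clearance 443.90 + origin terminal 224.11 + freight 1029.82 = 84157.35
Buyer's account: insurance 273.15 + destination terminal 786.55 + brokerage 212.24 + duty 7607.26 = 8879.20

Buyer's account: CNY 8879.20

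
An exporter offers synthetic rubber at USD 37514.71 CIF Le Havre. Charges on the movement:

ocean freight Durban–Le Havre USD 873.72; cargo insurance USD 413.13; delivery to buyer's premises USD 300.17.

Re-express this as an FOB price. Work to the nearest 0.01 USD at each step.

Not relevant to the conversion: delivery — on the buyer under both terms; not part of either seller's price.
From CIF to FOB, the seller no longer bears: freight, insurance.
FOB price = 37514.71 − 873.72 − 413.13 = 36227.86

FOB price: USD 36227.86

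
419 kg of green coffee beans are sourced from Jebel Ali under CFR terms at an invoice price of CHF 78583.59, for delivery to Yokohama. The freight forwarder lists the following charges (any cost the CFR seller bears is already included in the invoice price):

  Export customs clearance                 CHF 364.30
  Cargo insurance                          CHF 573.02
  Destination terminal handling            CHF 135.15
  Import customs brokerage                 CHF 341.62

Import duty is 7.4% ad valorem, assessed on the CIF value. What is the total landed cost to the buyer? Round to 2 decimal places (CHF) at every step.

CFR: the seller pays costs through ocean freight to the destination port, but not insurance.
Already in the invoice (seller's account under CFR): export clearance — exclude.
CIF value = CFR price + insurance = 78583.59 + 573.02 = 79156.61
Import duty = 79156.61 × 7.4% = 5857.59
Buyer bears: insurance 573.02 + destination terminal 135.15 + brokerage 341.62 + duty 5857.59 = 6907.38
Landed cost = invoice 78583.59 + 6907.38 = 85490.97

Total landed cost: CHF 85490.97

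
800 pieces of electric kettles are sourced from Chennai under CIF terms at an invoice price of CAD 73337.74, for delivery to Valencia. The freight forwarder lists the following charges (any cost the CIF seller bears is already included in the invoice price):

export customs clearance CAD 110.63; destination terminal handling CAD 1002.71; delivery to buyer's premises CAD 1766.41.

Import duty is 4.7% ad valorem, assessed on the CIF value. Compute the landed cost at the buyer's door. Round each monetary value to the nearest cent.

Total landed cost: CAD 79553.73

CIF: the seller pays costs through ocean freight and marine insurance to the destination port.
Already in the invoice (seller's account under CIF): export clearance — exclude.
The CIF price already equals the CIF value: 73337.74
Import duty = 73337.74 × 4.7% = 3446.87
Buyer bears: destination terminal 1002.71 + delivery 1766.41 + duty 3446.87 = 6215.99
Landed cost = invoice 73337.74 + 6215.99 = 79553.73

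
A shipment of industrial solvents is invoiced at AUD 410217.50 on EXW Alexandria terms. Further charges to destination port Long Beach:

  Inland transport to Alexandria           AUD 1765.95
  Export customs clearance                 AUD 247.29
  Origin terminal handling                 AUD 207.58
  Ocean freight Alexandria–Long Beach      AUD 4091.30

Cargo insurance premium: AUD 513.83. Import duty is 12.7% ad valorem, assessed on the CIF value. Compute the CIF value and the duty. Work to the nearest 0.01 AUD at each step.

CIF value: AUD 417043.45; import duty: AUD 52964.52

CIF = EXW price + pre-shipment costs + freight + insurance
CIF = 410217.50 + 1765.95 + 247.29 + 207.58 + 4091.30 + 513.83 = 417043.45
Import duty = 417043.45 × 12.7% = 52964.52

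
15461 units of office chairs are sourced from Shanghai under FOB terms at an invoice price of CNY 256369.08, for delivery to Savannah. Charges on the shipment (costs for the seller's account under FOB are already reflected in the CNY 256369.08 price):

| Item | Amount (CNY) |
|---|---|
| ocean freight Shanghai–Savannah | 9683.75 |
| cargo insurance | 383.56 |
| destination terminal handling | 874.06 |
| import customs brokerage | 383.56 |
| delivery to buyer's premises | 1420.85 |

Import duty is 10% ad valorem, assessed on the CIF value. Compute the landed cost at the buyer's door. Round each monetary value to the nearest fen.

Total landed cost: CNY 295758.50

FOB: the seller bears costs until goods are on board at the origin port; the buyer bears freight, insurance and all costs thereafter.
CIF value = FOB price + freight + insurance = 256369.08 + 9683.75 + 383.56 = 266436.39
Import duty = 266436.39 × 10% = 26643.64
Buyer bears: freight 9683.75 + insurance 383.56 + destination terminal 874.06 + brokerage 383.56 + delivery 1420.85 + duty 26643.64 = 39389.42
Landed cost = invoice 256369.08 + 39389.42 = 295758.50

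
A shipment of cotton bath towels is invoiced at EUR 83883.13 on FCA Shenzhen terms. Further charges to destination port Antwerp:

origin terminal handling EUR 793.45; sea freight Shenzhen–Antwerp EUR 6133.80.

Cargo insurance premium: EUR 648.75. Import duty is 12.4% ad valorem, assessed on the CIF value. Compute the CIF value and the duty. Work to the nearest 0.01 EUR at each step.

CIF = FCA price + pre-shipment costs + freight + insurance
CIF = 83883.13 + 793.45 + 6133.80 + 648.75 = 91459.13
Import duty = 91459.13 × 12.4% = 11340.93

CIF value: EUR 91459.13; import duty: EUR 11340.93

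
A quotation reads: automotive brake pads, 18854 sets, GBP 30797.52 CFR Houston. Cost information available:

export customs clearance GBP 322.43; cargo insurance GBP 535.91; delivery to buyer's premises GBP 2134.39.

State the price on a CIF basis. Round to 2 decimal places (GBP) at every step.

CIF price: GBP 31333.43

Not relevant to the conversion: export clearance — on the seller under both CFR and CIF; already in the CFR price and stays in the CIF price. delivery — on the buyer under both terms; not part of either seller's price.
From CFR to CIF, the seller additionally bears: insurance.
CIF price = 30797.52 + 535.91 = 31333.43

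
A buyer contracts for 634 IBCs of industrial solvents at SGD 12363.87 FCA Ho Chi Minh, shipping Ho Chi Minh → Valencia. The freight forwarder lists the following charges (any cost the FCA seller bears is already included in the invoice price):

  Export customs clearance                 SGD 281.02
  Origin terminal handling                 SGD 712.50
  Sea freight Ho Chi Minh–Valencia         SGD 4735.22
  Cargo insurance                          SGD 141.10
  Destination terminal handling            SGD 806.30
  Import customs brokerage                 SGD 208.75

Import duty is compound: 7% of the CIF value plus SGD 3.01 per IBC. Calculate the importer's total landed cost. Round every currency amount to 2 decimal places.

FCA: the seller delivers export-cleared goods to the carrier; the buyer bears costs from that point.
Already in the invoice (seller's account under FCA): export clearance — exclude.
CIF value = FCA price + origin terminal + freight + insurance = 12363.87 + 712.50 + 4735.22 + 141.10 = 17952.69
Ad valorem component: 17952.69 × 7% = 1256.69
Specific component: 634 × 3.01 = 1908.34
Import duty = 1256.69 + 1908.34 = 3165.03
Buyer bears: origin terminal 712.50 + freight 4735.22 + insurance 141.10 + destination terminal 806.30 + brokerage 208.75 + duty 3165.03 = 9768.90
Landed cost = invoice 12363.87 + 9768.90 = 22132.77

Total landed cost: SGD 22132.77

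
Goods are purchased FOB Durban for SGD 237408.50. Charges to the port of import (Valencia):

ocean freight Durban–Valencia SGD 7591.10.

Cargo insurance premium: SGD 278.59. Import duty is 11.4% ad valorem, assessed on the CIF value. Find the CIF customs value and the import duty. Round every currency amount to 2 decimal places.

CIF value: SGD 245278.19; import duty: SGD 27961.71

CIF = FOB price + freight + insurance
CIF = 237408.50 + 7591.10 + 278.59 = 245278.19
Import duty = 245278.19 × 11.4% = 27961.71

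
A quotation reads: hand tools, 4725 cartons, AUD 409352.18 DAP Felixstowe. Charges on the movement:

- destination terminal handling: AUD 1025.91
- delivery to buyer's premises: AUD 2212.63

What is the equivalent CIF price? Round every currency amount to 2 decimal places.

From DAP to CIF, the seller no longer bears: destination terminal, delivery.
CIF price = 409352.18 − 1025.91 − 2212.63 = 406113.64

CIF price: AUD 406113.64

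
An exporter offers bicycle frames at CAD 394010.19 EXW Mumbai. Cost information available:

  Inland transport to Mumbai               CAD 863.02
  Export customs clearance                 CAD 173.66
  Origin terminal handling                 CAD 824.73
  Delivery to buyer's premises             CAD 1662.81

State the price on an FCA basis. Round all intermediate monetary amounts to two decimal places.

FCA price: CAD 395046.87

Not relevant to the conversion: origin terminal, delivery — on the buyer under both terms; not part of either seller's price.
From EXW to FCA, the seller additionally bears: inland to port, export clearance.
FCA price = 394010.19 + 863.02 + 173.66 = 395046.87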